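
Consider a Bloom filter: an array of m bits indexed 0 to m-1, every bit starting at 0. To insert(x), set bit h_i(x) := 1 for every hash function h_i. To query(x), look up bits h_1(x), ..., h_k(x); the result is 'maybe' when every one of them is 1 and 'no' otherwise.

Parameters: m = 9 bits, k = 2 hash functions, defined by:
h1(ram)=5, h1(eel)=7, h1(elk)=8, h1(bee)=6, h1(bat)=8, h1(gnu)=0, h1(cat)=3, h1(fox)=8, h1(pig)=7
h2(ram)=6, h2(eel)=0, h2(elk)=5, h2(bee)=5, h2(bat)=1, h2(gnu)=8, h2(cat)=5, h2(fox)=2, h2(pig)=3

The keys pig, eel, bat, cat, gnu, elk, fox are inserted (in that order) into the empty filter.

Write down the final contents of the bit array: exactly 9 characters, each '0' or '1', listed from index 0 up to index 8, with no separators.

Start: bits=000000000
After insert 'pig': sets bits 3 7 -> bits=000100010
After insert 'eel': sets bits 0 7 -> bits=100100010
After insert 'bat': sets bits 1 8 -> bits=110100011
After insert 'cat': sets bits 3 5 -> bits=110101011
After insert 'gnu': sets bits 0 8 -> bits=110101011
After insert 'elk': sets bits 5 8 -> bits=110101011
After insert 'fox': sets bits 2 8 -> bits=111101011

Answer: 111101011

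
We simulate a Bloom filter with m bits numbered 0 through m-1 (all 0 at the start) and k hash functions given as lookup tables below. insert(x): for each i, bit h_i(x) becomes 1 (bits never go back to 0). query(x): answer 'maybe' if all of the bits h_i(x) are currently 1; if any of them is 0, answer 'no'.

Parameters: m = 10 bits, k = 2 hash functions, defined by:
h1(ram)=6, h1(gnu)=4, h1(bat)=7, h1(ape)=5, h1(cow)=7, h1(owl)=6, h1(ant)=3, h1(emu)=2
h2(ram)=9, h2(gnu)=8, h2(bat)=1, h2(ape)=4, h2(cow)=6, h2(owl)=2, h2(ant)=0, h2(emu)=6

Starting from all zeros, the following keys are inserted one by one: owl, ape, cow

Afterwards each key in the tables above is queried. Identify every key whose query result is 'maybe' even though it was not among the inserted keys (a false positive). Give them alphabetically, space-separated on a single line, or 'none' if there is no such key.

Start: bits=0000000000
After insert 'owl': sets bits 2 6 -> bits=0010001000
After insert 'ape': sets bits 4 5 -> bits=0010111000
After insert 'cow': sets bits 6 7 -> bits=0010111100
Not inserted: ant bat emu gnu ram — query each against bits=0010111100:
query ant: checks bit0=0, bit3=0 (has a 0) -> no => not a false positive
query bat: checks bit1=0, bit7=1 (has a 0) -> no => not a false positive
query emu: checks bit2=1, bit6=1 (all 1) -> maybe => FALSE POSITIVE
query gnu: checks bit4=1, bit8=0 (has a 0) -> no => not a false positive
query ram: checks bit6=1, bit9=0 (has a 0) -> no => not a false positive
False positives (alphabetical): emu

Answer: emu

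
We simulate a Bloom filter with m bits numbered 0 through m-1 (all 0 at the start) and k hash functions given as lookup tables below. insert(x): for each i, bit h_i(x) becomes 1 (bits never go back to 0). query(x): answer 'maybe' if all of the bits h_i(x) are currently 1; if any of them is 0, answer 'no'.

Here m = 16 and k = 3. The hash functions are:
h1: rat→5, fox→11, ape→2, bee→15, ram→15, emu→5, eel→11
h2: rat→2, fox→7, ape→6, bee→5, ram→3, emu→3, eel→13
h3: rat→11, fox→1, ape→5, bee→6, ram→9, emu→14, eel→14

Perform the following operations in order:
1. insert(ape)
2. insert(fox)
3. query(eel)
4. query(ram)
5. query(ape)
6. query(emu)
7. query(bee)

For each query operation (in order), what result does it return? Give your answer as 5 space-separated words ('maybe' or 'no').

Answer: no no maybe no no

Derivation:
Start: bits=0000000000000000
Op 1: insert ape -> sets bits 2 5 6 -> bits=0010011000000000
Op 2: insert fox -> sets bits 1 7 11 -> bits=0110011100010000
Op 3: query eel -> checks bit11=1, bit13=0, bit14=0 (has a 0) -> no
Op 4: query ram -> checks bit3=0, bit9=0, bit15=0 (has a 0) -> no
Op 5: query ape -> checks bit2=1, bit5=1, bit6=1 (all 1) -> maybe
Op 6: query emu -> checks bit3=0, bit5=1, bit14=0 (has a 0) -> no
Op 7: query bee -> checks bit5=1, bit6=1, bit15=0 (has a 0) -> no
Query results in order: no no maybe no no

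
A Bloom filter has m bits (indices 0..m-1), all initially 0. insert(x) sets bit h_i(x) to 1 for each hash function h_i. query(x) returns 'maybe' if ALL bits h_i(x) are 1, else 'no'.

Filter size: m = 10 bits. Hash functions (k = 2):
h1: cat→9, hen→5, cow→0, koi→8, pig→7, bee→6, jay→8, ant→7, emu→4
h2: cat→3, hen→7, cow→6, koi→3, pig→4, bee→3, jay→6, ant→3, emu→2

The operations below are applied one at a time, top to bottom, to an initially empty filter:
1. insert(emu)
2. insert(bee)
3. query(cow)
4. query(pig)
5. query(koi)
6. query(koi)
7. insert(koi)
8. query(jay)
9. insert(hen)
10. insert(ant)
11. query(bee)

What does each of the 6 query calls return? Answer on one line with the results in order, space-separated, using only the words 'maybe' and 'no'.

Answer: no no no no maybe maybe

Derivation:
Start: bits=0000000000
Op 1: insert emu -> sets bits 2 4 -> bits=0010100000
Op 2: insert bee -> sets bits 3 6 -> bits=0011101000
Op 3: query cow -> checks bit0=0, bit6=1 (has a 0) -> no
Op 4: query pig -> checks bit4=1, bit7=0 (has a 0) -> no
Op 5: query koi -> checks bit3=1, bit8=0 (has a 0) -> no
Op 6: query koi -> checks bit3=1, bit8=0 (has a 0) -> no
Op 7: insert koi -> sets bits 3 8 -> bits=0011101010
Op 8: query jay -> checks bit6=1, bit8=1 (all 1) -> maybe
Op 9: insert hen -> sets bits 5 7 -> bits=0011111110
Op 10: insert ant -> sets bits 3 7 -> bits=0011111110
Op 11: query bee -> checks bit3=1, bit6=1 (all 1) -> maybe
Query results in order: no no no no maybe maybe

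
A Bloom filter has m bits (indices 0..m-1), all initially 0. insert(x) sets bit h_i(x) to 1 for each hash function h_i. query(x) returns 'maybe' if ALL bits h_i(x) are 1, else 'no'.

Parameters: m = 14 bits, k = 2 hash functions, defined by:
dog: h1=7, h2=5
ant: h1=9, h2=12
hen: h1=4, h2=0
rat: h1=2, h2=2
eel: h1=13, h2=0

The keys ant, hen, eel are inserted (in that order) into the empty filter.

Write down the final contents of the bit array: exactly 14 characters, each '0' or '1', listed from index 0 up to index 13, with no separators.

Answer: 10001000010011

Derivation:
Start: bits=00000000000000
After insert 'ant': sets bits 9 12 -> bits=00000000010010
After insert 'hen': sets bits 0 4 -> bits=10001000010010
After insert 'eel': sets bits 0 13 -> bits=10001000010011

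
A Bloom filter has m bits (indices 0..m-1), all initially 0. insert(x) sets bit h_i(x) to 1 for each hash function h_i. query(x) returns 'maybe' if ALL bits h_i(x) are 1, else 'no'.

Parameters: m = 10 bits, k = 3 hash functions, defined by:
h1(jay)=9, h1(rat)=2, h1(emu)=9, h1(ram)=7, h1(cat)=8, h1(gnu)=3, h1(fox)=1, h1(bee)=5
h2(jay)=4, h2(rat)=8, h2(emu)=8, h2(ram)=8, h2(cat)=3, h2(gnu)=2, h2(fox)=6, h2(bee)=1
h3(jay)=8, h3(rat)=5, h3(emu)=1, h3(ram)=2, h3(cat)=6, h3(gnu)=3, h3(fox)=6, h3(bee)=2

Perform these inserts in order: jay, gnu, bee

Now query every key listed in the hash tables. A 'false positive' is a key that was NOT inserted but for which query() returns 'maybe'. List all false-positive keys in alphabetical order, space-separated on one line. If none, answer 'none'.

Answer: emu rat

Derivation:
Start: bits=0000000000
After insert 'jay': sets bits 4 8 9 -> bits=0000100011
After insert 'gnu': sets bits 2 3 -> bits=0011100011
After insert 'bee': sets bits 1 2 5 -> bits=0111110011
Not inserted: cat emu fox ram rat — query each against bits=0111110011:
query cat: checks bit3=1, bit6=0, bit8=1 (has a 0) -> no => not a false positive
query emu: checks bit1=1, bit8=1, bit9=1 (all 1) -> maybe => FALSE POSITIVE
query fox: checks bit1=1, bit6=0 (has a 0) -> no => not a false positive
query ram: checks bit2=1, bit7=0, bit8=1 (has a 0) -> no => not a false positive
query rat: checks bit2=1, bit5=1, bit8=1 (all 1) -> maybe => FALSE POSITIVE
False positives (alphabetical): emu rat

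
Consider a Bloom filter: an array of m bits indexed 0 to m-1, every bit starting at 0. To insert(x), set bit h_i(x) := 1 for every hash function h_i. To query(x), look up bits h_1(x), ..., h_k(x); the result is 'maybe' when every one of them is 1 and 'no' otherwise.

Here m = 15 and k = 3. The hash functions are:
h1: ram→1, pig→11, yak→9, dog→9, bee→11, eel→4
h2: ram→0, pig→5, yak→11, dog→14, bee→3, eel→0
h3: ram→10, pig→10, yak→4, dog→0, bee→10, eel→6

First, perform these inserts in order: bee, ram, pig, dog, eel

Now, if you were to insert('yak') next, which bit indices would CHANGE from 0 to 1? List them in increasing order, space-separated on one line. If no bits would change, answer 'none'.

Start: bits=000000000000000
After insert 'bee': sets bits 3 10 11 -> bits=000100000011000
After insert 'ram': sets bits 0 1 10 -> bits=110100000011000
After insert 'pig': sets bits 5 10 11 -> bits=110101000011000
After insert 'dog': sets bits 0 9 14 -> bits=110101000111001
After insert 'eel': sets bits 0 4 6 -> bits=110111100111001
insert 'yak' would touch bits 4 9 11; currently bit4=1, bit9=1, bit11=1
Bits that are 0 among those (would change 0->1): none

Answer: none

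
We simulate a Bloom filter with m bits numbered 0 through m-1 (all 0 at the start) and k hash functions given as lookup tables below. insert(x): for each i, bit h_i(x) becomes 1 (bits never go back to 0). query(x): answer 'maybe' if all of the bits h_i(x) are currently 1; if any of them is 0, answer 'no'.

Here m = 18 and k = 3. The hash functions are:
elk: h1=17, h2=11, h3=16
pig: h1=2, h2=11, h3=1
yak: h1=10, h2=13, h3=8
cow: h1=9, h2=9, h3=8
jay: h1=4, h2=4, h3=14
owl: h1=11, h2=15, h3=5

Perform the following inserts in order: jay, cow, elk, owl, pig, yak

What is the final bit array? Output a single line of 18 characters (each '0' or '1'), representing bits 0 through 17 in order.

Answer: 011011001111011111

Derivation:
Start: bits=000000000000000000
After insert 'jay': sets bits 4 14 -> bits=000010000000001000
After insert 'cow': sets bits 8 9 -> bits=000010001100001000
After insert 'elk': sets bits 11 16 17 -> bits=000010001101001011
After insert 'owl': sets bits 5 11 15 -> bits=000011001101001111
After insert 'pig': sets bits 1 2 11 -> bits=011011001101001111
After insert 'yak': sets bits 8 10 13 -> bits=011011001111011111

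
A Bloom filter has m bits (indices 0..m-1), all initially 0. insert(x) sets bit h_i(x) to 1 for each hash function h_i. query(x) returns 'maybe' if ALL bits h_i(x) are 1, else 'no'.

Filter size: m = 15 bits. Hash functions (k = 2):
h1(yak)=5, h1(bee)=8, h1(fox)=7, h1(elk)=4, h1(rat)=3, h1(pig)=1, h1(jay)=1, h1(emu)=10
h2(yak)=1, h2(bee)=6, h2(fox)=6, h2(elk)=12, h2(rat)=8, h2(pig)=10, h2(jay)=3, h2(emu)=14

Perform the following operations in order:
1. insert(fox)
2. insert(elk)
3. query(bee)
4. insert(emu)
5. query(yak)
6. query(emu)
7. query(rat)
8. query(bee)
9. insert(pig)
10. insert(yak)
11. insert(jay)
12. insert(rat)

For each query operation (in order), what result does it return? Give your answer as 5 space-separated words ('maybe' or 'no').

Answer: no no maybe no no

Derivation:
Start: bits=000000000000000
Op 1: insert fox -> sets bits 6 7 -> bits=000000110000000
Op 2: insert elk -> sets bits 4 12 -> bits=000010110000100
Op 3: query bee -> checks bit6=1, bit8=0 (has a 0) -> no
Op 4: insert emu -> sets bits 10 14 -> bits=000010110010101
Op 5: query yak -> checks bit1=0, bit5=0 (has a 0) -> no
Op 6: query emu -> checks bit10=1, bit14=1 (all 1) -> maybe
Op 7: query rat -> checks bit3=0, bit8=0 (has a 0) -> no
Op 8: query bee -> checks bit6=1, bit8=0 (has a 0) -> no
Op 9: insert pig -> sets bits 1 10 -> bits=010010110010101
Op 10: insert yak -> sets bits 1 5 -> bits=010011110010101
Op 11: insert jay -> sets bits 1 3 -> bits=010111110010101
Op 12: insert rat -> sets bits 3 8 -> bits=010111111010101
Query results in order: no no maybe no no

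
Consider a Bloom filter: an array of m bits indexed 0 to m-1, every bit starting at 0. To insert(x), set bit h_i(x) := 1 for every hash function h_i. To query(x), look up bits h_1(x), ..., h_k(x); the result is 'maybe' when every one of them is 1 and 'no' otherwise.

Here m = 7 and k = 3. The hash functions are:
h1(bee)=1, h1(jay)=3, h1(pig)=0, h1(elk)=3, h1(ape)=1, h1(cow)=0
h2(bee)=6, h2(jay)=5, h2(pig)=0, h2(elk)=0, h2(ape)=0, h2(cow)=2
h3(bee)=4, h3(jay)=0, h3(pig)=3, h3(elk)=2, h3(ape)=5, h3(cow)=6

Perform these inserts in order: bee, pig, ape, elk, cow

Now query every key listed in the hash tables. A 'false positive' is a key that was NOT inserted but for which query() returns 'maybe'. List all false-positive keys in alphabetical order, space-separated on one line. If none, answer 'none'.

Answer: jay

Derivation:
Start: bits=0000000
After insert 'bee': sets bits 1 4 6 -> bits=0100101
After insert 'pig': sets bits 0 3 -> bits=1101101
After insert 'ape': sets bits 0 1 5 -> bits=1101111
After insert 'elk': sets bits 0 2 3 -> bits=1111111
After insert 'cow': sets bits 0 2 6 -> bits=1111111
Not inserted: jay — query each against bits=1111111:
query jay: checks bit0=1, bit3=1, bit5=1 (all 1) -> maybe => FALSE POSITIVE
False positives (alphabetical): jay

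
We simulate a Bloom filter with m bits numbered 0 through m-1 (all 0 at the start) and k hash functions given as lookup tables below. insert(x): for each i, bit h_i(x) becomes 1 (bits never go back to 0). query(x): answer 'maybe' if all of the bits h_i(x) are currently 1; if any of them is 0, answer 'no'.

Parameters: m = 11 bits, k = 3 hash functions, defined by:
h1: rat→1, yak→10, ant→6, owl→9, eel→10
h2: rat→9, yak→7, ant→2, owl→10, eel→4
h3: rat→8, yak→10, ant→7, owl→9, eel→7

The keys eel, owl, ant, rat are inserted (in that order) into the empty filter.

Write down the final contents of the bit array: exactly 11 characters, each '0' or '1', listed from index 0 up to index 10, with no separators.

Answer: 01101011111

Derivation:
Start: bits=00000000000
After insert 'eel': sets bits 4 7 10 -> bits=00001001001
After insert 'owl': sets bits 9 10 -> bits=00001001011
After insert 'ant': sets bits 2 6 7 -> bits=00101011011
After insert 'rat': sets bits 1 8 9 -> bits=01101011111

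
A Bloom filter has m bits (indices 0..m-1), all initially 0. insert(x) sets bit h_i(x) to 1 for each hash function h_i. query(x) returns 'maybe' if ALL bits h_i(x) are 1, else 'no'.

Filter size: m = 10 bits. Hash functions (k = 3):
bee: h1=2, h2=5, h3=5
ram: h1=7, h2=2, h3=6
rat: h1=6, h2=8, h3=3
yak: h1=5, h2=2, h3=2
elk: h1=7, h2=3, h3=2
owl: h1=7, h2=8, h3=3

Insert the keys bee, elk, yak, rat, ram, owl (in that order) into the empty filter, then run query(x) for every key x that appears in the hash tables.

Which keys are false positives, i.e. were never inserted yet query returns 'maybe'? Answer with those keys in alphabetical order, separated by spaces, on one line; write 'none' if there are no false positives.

Start: bits=0000000000
After insert 'bee': sets bits 2 5 -> bits=0010010000
After insert 'elk': sets bits 2 3 7 -> bits=0011010100
After insert 'yak': sets bits 2 5 -> bits=0011010100
After insert 'rat': sets bits 3 6 8 -> bits=0011011110
After insert 'ram': sets bits 2 6 7 -> bits=0011011110
After insert 'owl': sets bits 3 7 8 -> bits=0011011110
Not inserted: (none) — query each against bits=0011011110:
False positives (alphabetical): none

Answer: none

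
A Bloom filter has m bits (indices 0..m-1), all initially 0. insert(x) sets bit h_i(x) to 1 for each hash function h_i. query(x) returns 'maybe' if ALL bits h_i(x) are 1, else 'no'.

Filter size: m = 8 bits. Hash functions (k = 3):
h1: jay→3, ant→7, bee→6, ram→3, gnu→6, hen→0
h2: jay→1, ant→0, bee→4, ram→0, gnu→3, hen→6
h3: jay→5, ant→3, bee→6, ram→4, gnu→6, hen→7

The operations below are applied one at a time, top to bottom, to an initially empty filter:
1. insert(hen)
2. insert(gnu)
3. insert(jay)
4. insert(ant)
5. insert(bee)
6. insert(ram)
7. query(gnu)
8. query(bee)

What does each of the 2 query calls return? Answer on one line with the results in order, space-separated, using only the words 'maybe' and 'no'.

Answer: maybe maybe

Derivation:
Start: bits=00000000
Op 1: insert hen -> sets bits 0 6 7 -> bits=10000011
Op 2: insert gnu -> sets bits 3 6 -> bits=10010011
Op 3: insert jay -> sets bits 1 3 5 -> bits=11010111
Op 4: insert ant -> sets bits 0 3 7 -> bits=11010111
Op 5: insert bee -> sets bits 4 6 -> bits=11011111
Op 6: insert ram -> sets bits 0 3 4 -> bits=11011111
Op 7: query gnu -> checks bit3=1, bit6=1 (all 1) -> maybe
Op 8: query bee -> checks bit4=1, bit6=1 (all 1) -> maybe
Query results in order: maybe maybe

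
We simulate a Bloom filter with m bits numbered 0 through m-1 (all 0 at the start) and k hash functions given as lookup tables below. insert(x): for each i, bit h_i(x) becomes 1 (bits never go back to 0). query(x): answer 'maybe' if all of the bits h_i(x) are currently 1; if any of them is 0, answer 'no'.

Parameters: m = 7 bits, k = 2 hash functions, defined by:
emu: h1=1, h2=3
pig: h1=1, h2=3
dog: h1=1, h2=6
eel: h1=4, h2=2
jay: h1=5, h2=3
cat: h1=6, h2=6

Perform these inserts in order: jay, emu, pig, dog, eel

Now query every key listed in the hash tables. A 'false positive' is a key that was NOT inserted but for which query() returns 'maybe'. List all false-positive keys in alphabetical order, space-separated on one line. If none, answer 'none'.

Answer: cat

Derivation:
Start: bits=0000000
After insert 'jay': sets bits 3 5 -> bits=0001010
After insert 'emu': sets bits 1 3 -> bits=0101010
After insert 'pig': sets bits 1 3 -> bits=0101010
After insert 'dog': sets bits 1 6 -> bits=0101011
After insert 'eel': sets bits 2 4 -> bits=0111111
Not inserted: cat — query each against bits=0111111:
query cat: checks bit6=1 (all 1) -> maybe => FALSE POSITIVE
False positives (alphabetical): cat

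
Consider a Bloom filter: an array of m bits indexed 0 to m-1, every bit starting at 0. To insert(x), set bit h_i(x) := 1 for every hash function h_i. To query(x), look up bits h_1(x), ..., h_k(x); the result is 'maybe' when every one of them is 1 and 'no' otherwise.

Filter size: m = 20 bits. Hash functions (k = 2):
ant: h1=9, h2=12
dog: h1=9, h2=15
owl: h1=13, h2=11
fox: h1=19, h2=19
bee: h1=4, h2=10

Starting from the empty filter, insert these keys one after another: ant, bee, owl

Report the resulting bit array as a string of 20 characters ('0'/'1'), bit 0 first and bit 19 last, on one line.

Start: bits=00000000000000000000
After insert 'ant': sets bits 9 12 -> bits=00000000010010000000
After insert 'bee': sets bits 4 10 -> bits=00001000011010000000
After insert 'owl': sets bits 11 13 -> bits=00001000011111000000

Answer: 00001000011111000000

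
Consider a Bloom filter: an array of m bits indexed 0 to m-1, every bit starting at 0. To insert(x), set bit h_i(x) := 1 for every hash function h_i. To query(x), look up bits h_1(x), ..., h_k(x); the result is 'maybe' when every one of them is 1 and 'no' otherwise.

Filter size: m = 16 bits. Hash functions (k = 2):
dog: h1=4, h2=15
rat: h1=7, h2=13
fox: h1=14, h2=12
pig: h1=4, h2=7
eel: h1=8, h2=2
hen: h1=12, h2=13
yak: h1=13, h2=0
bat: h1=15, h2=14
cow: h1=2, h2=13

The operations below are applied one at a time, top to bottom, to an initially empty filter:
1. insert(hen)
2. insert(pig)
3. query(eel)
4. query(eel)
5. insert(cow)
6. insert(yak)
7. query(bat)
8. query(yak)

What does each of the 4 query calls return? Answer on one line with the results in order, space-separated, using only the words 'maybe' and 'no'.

Answer: no no no maybe

Derivation:
Start: bits=0000000000000000
Op 1: insert hen -> sets bits 12 13 -> bits=0000000000001100
Op 2: insert pig -> sets bits 4 7 -> bits=0000100100001100
Op 3: query eel -> checks bit2=0, bit8=0 (has a 0) -> no
Op 4: query eel -> checks bit2=0, bit8=0 (has a 0) -> no
Op 5: insert cow -> sets bits 2 13 -> bits=0010100100001100
Op 6: insert yak -> sets bits 0 13 -> bits=1010100100001100
Op 7: query bat -> checks bit14=0, bit15=0 (has a 0) -> no
Op 8: query yak -> checks bit0=1, bit13=1 (all 1) -> maybe
Query results in order: no no no maybe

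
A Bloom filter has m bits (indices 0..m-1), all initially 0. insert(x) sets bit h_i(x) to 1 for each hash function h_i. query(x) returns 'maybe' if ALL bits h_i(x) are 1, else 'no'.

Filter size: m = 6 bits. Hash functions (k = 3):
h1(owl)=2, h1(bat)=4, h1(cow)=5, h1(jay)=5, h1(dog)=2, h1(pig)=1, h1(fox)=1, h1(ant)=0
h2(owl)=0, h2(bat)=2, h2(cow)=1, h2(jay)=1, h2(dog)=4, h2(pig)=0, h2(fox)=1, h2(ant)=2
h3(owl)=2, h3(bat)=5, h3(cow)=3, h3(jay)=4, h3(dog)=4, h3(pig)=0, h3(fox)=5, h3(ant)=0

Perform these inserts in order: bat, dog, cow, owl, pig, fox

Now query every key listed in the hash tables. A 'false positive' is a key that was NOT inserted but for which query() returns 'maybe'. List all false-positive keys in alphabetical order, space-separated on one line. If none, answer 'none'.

Answer: ant jay

Derivation:
Start: bits=000000
After insert 'bat': sets bits 2 4 5 -> bits=001011
After insert 'dog': sets bits 2 4 -> bits=001011
After insert 'cow': sets bits 1 3 5 -> bits=011111
After insert 'owl': sets bits 0 2 -> bits=111111
After insert 'pig': sets bits 0 1 -> bits=111111
After insert 'fox': sets bits 1 5 -> bits=111111
Not inserted: ant jay — query each against bits=111111:
query ant: checks bit0=1, bit2=1 (all 1) -> maybe => FALSE POSITIVE
query jay: checks bit1=1, bit4=1, bit5=1 (all 1) -> maybe => FALSE POSITIVE
False positives (alphabetical): ant jay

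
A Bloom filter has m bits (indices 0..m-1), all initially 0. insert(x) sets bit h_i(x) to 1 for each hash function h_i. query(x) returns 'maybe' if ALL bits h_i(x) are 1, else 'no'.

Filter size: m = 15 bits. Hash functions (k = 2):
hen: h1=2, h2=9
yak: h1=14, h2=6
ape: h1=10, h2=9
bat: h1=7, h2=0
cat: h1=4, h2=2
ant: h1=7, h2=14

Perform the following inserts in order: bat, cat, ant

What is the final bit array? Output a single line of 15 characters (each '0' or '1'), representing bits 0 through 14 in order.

Start: bits=000000000000000
After insert 'bat': sets bits 0 7 -> bits=100000010000000
After insert 'cat': sets bits 2 4 -> bits=101010010000000
After insert 'ant': sets bits 7 14 -> bits=101010010000001

Answer: 101010010000001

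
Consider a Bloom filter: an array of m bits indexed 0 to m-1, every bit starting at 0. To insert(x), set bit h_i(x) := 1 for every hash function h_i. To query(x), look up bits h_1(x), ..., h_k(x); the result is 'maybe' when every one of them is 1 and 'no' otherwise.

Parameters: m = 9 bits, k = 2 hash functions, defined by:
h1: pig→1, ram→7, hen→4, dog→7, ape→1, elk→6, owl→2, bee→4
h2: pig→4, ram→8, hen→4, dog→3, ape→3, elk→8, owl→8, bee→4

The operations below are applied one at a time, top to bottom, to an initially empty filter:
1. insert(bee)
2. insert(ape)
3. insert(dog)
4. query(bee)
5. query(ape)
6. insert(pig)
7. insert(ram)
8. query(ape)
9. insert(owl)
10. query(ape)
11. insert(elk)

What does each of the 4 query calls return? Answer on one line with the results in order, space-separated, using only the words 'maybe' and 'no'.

Start: bits=000000000
Op 1: insert bee -> sets bits 4 -> bits=000010000
Op 2: insert ape -> sets bits 1 3 -> bits=010110000
Op 3: insert dog -> sets bits 3 7 -> bits=010110010
Op 4: query bee -> checks bit4=1 (all 1) -> maybe
Op 5: query ape -> checks bit1=1, bit3=1 (all 1) -> maybe
Op 6: insert pig -> sets bits 1 4 -> bits=010110010
Op 7: insert ram -> sets bits 7 8 -> bits=010110011
Op 8: query ape -> checks bit1=1, bit3=1 (all 1) -> maybe
Op 9: insert owl -> sets bits 2 8 -> bits=011110011
Op 10: query ape -> checks bit1=1, bit3=1 (all 1) -> maybe
Op 11: insert elk -> sets bits 6 8 -> bits=011110111
Query results in order: maybe maybe maybe maybe

Answer: maybe maybe maybe maybe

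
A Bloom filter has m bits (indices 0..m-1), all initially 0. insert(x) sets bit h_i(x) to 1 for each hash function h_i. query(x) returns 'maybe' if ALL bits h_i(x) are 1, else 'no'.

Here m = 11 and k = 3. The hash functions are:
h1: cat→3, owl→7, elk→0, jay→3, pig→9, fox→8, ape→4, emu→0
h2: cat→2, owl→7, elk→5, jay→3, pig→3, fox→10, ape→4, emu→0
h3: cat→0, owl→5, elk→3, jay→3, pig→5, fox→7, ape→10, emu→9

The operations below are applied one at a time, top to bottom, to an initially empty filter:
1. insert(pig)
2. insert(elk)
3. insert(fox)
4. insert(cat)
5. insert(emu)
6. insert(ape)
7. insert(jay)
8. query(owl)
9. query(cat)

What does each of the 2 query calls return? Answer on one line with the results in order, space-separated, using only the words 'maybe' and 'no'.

Start: bits=00000000000
Op 1: insert pig -> sets bits 3 5 9 -> bits=00010100010
Op 2: insert elk -> sets bits 0 3 5 -> bits=10010100010
Op 3: insert fox -> sets bits 7 8 10 -> bits=10010101111
Op 4: insert cat -> sets bits 0 2 3 -> bits=10110101111
Op 5: insert emu -> sets bits 0 9 -> bits=10110101111
Op 6: insert ape -> sets bits 4 10 -> bits=10111101111
Op 7: insert jay -> sets bits 3 -> bits=10111101111
Op 8: query owl -> checks bit5=1, bit7=1 (all 1) -> maybe
Op 9: query cat -> checks bit0=1, bit2=1, bit3=1 (all 1) -> maybe
Query results in order: maybe maybe

Answer: maybe maybe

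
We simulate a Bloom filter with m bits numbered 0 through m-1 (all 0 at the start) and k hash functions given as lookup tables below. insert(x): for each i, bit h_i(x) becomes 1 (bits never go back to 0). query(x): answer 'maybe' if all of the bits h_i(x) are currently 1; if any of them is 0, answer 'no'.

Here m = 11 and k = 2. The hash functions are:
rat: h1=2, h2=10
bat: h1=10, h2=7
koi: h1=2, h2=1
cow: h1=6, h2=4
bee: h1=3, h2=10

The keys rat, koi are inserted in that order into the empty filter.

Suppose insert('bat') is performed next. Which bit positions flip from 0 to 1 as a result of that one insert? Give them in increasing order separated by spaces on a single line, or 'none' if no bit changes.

Start: bits=00000000000
After insert 'rat': sets bits 2 10 -> bits=00100000001
After insert 'koi': sets bits 1 2 -> bits=01100000001
insert 'bat' would touch bits 7 10; currently bit7=0, bit10=1
Bits that are 0 among those (would change 0->1): 7

Answer: 7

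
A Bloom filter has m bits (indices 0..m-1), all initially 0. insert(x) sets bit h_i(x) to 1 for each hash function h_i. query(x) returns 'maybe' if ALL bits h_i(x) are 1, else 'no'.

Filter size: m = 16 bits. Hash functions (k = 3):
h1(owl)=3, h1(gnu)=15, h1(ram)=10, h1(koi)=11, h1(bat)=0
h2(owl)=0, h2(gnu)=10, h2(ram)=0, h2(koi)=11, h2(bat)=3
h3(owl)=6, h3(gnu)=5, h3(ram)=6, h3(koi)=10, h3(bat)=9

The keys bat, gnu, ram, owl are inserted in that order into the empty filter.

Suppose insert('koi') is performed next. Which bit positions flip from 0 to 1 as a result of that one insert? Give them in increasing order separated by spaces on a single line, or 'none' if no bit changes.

Start: bits=0000000000000000
After insert 'bat': sets bits 0 3 9 -> bits=1001000001000000
After insert 'gnu': sets bits 5 10 15 -> bits=1001010001100001
After insert 'ram': sets bits 0 6 10 -> bits=1001011001100001
After insert 'owl': sets bits 0 3 6 -> bits=1001011001100001
insert 'koi' would touch bits 10 11; currently bit10=1, bit11=0
Bits that are 0 among those (would change 0->1): 11

Answer: 11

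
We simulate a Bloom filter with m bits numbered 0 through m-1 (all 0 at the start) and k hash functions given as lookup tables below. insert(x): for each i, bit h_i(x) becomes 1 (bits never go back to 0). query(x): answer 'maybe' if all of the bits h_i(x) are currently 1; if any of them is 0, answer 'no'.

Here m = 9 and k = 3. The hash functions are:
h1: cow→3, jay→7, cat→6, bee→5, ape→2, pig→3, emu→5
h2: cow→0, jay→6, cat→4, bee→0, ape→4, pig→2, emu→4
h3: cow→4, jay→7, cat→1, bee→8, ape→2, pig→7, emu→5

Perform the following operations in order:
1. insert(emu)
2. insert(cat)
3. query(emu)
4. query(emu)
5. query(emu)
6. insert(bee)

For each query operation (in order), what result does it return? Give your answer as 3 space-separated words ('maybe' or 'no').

Answer: maybe maybe maybe

Derivation:
Start: bits=000000000
Op 1: insert emu -> sets bits 4 5 -> bits=000011000
Op 2: insert cat -> sets bits 1 4 6 -> bits=010011100
Op 3: query emu -> checks bit4=1, bit5=1 (all 1) -> maybe
Op 4: query emu -> checks bit4=1, bit5=1 (all 1) -> maybe
Op 5: query emu -> checks bit4=1, bit5=1 (all 1) -> maybe
Op 6: insert bee -> sets bits 0 5 8 -> bits=110011101
Query results in order: maybe maybe maybe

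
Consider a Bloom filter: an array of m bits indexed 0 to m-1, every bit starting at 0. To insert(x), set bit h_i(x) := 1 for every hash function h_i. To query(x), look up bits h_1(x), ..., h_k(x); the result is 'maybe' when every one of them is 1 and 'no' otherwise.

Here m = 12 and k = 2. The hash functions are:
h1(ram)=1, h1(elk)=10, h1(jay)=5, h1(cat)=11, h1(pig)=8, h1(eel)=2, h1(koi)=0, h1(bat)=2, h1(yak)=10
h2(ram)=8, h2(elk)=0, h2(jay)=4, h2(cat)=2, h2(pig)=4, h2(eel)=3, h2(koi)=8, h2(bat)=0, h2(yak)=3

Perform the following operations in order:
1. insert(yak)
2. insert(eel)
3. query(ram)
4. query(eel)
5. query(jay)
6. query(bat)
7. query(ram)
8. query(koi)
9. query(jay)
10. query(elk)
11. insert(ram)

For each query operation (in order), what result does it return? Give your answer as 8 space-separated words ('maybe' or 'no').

Answer: no maybe no no no no no no

Derivation:
Start: bits=000000000000
Op 1: insert yak -> sets bits 3 10 -> bits=000100000010
Op 2: insert eel -> sets bits 2 3 -> bits=001100000010
Op 3: query ram -> checks bit1=0, bit8=0 (has a 0) -> no
Op 4: query eel -> checks bit2=1, bit3=1 (all 1) -> maybe
Op 5: query jay -> checks bit4=0, bit5=0 (has a 0) -> no
Op 6: query bat -> checks bit0=0, bit2=1 (has a 0) -> no
Op 7: query ram -> checks bit1=0, bit8=0 (has a 0) -> no
Op 8: query koi -> checks bit0=0, bit8=0 (has a 0) -> no
Op 9: query jay -> checks bit4=0, bit5=0 (has a 0) -> no
Op 10: query elk -> checks bit0=0, bit10=1 (has a 0) -> no
Op 11: insert ram -> sets bits 1 8 -> bits=011100001010
Query results in order: no maybe no no no no no no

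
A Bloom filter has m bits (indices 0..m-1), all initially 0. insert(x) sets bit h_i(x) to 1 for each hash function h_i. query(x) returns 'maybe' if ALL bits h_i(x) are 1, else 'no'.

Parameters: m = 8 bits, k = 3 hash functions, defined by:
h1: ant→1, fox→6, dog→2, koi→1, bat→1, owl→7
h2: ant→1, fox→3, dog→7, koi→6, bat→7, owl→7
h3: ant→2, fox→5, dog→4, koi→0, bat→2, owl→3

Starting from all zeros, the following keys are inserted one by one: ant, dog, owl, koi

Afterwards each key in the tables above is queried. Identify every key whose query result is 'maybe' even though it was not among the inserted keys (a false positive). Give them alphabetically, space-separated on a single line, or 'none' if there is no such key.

Start: bits=00000000
After insert 'ant': sets bits 1 2 -> bits=01100000
After insert 'dog': sets bits 2 4 7 -> bits=01101001
After insert 'owl': sets bits 3 7 -> bits=01111001
After insert 'koi': sets bits 0 1 6 -> bits=11111011
Not inserted: bat fox — query each against bits=11111011:
query bat: checks bit1=1, bit2=1, bit7=1 (all 1) -> maybe => FALSE POSITIVE
query fox: checks bit3=1, bit5=0, bit6=1 (has a 0) -> no => not a false positive
False positives (alphabetical): bat

Answer: bat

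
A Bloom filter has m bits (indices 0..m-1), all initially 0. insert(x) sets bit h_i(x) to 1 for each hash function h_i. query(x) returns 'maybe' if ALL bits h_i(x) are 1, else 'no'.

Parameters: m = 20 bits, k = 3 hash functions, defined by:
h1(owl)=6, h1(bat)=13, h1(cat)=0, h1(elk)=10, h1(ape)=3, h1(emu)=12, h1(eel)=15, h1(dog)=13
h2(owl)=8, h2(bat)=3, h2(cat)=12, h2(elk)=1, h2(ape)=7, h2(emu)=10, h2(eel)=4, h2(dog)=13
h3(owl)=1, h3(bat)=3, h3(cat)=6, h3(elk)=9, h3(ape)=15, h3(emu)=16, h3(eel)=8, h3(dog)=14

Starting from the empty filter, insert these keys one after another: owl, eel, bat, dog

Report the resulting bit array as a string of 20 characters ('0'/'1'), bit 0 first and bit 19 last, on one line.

Start: bits=00000000000000000000
After insert 'owl': sets bits 1 6 8 -> bits=01000010100000000000
After insert 'eel': sets bits 4 8 15 -> bits=01001010100000010000
After insert 'bat': sets bits 3 13 -> bits=01011010100001010000
After insert 'dog': sets bits 13 14 -> bits=01011010100001110000

Answer: 01011010100001110000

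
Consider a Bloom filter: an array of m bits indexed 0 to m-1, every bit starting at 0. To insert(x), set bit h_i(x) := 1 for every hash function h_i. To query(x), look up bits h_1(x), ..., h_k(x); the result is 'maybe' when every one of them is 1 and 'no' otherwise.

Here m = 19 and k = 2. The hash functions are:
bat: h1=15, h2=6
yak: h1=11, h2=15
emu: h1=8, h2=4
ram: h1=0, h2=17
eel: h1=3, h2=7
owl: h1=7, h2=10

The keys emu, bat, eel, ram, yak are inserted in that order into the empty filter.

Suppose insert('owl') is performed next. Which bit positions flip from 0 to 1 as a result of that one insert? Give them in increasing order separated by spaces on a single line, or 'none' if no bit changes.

Start: bits=0000000000000000000
After insert 'emu': sets bits 4 8 -> bits=0000100010000000000
After insert 'bat': sets bits 6 15 -> bits=0000101010000001000
After insert 'eel': sets bits 3 7 -> bits=0001101110000001000
After insert 'ram': sets bits 0 17 -> bits=1001101110000001010
After insert 'yak': sets bits 11 15 -> bits=1001101110010001010
insert 'owl' would touch bits 7 10; currently bit7=1, bit10=0
Bits that are 0 among those (would change 0->1): 10

Answer: 10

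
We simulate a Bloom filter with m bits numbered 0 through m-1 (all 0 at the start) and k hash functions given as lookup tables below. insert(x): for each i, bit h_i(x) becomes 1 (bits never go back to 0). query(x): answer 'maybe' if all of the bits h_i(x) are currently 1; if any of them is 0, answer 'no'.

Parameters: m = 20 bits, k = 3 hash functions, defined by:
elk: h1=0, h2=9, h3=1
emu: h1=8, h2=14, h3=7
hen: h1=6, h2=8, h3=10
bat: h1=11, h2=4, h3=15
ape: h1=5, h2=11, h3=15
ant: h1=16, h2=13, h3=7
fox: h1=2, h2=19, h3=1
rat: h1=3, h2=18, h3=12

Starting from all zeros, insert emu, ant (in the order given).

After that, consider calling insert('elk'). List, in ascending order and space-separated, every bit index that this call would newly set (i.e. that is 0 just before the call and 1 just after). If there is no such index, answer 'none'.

Answer: 0 1 9

Derivation:
Start: bits=00000000000000000000
After insert 'emu': sets bits 7 8 14 -> bits=00000001100000100000
After insert 'ant': sets bits 7 13 16 -> bits=00000001100001101000
insert 'elk' would touch bits 0 1 9; currently bit0=0, bit1=0, bit9=0
Bits that are 0 among those (would change 0->1): 0 1 9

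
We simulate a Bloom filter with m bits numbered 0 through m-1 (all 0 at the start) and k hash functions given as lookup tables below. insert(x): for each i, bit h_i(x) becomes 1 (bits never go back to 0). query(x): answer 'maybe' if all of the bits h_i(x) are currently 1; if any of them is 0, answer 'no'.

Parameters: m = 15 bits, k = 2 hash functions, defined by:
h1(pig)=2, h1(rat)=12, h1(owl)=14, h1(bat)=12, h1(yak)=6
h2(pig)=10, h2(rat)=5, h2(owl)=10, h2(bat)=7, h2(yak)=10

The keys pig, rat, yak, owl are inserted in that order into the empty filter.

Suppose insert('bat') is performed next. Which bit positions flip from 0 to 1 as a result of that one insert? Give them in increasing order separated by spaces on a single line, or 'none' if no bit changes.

Answer: 7

Derivation:
Start: bits=000000000000000
After insert 'pig': sets bits 2 10 -> bits=001000000010000
After insert 'rat': sets bits 5 12 -> bits=001001000010100
After insert 'yak': sets bits 6 10 -> bits=001001100010100
After insert 'owl': sets bits 10 14 -> bits=001001100010101
insert 'bat' would touch bits 7 12; currently bit7=0, bit12=1
Bits that are 0 among those (would change 0->1): 7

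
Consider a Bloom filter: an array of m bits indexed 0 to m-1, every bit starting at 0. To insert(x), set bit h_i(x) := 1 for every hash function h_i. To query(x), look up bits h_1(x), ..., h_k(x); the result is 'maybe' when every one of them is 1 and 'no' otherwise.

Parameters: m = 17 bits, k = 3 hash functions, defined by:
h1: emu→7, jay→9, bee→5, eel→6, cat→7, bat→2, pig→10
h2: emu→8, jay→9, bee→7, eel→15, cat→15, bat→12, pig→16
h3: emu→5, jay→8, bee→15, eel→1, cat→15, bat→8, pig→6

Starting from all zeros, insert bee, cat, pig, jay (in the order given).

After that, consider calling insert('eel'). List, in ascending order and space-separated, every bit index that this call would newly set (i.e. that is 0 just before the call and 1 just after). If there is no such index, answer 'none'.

Answer: 1

Derivation:
Start: bits=00000000000000000
After insert 'bee': sets bits 5 7 15 -> bits=00000101000000010
After insert 'cat': sets bits 7 15 -> bits=00000101000000010
After insert 'pig': sets bits 6 10 16 -> bits=00000111001000011
After insert 'jay': sets bits 8 9 -> bits=00000111111000011
insert 'eel' would touch bits 1 6 15; currently bit1=0, bit6=1, bit15=1
Bits that are 0 among those (would change 0->1): 1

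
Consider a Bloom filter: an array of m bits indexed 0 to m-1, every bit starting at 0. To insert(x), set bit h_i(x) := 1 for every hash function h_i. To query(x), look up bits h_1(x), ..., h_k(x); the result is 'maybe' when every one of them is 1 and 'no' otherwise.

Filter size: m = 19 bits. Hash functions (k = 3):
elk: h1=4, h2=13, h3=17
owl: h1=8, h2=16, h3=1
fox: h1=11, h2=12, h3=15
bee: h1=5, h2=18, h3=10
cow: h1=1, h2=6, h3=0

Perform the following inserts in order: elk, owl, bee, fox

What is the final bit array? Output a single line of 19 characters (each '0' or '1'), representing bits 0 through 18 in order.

Answer: 0100110010111101111

Derivation:
Start: bits=0000000000000000000
After insert 'elk': sets bits 4 13 17 -> bits=0000100000000100010
After insert 'owl': sets bits 1 8 16 -> bits=0100100010000100110
After insert 'bee': sets bits 5 10 18 -> bits=0100110010100100111
After insert 'fox': sets bits 11 12 15 -> bits=0100110010111101111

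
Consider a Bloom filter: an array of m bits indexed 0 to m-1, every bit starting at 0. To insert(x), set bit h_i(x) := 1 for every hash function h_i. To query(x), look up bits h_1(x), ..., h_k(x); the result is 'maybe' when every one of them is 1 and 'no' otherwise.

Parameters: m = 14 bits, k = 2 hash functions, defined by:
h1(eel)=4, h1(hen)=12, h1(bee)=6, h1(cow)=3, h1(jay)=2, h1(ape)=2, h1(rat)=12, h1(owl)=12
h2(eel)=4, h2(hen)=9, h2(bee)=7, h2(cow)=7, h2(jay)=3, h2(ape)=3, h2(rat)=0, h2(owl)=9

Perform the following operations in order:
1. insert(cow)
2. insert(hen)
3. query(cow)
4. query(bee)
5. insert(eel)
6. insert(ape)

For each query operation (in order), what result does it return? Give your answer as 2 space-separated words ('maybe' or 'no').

Answer: maybe no

Derivation:
Start: bits=00000000000000
Op 1: insert cow -> sets bits 3 7 -> bits=00010001000000
Op 2: insert hen -> sets bits 9 12 -> bits=00010001010010
Op 3: query cow -> checks bit3=1, bit7=1 (all 1) -> maybe
Op 4: query bee -> checks bit6=0, bit7=1 (has a 0) -> no
Op 5: insert eel -> sets bits 4 -> bits=00011001010010
Op 6: insert ape -> sets bits 2 3 -> bits=00111001010010
Query results in order: maybe no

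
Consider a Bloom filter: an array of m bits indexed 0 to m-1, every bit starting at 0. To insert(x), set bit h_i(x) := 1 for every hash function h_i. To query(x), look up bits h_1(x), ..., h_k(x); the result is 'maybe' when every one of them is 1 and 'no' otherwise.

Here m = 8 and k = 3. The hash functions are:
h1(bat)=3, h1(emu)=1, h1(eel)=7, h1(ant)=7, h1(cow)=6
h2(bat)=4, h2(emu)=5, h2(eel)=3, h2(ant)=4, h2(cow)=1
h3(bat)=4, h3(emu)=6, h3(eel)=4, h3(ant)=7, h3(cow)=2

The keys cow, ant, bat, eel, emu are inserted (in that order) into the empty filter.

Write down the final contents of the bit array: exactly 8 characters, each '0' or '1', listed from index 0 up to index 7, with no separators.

Answer: 01111111

Derivation:
Start: bits=00000000
After insert 'cow': sets bits 1 2 6 -> bits=01100010
After insert 'ant': sets bits 4 7 -> bits=01101011
After insert 'bat': sets bits 3 4 -> bits=01111011
After insert 'eel': sets bits 3 4 7 -> bits=01111011
After insert 'emu': sets bits 1 5 6 -> bits=01111111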